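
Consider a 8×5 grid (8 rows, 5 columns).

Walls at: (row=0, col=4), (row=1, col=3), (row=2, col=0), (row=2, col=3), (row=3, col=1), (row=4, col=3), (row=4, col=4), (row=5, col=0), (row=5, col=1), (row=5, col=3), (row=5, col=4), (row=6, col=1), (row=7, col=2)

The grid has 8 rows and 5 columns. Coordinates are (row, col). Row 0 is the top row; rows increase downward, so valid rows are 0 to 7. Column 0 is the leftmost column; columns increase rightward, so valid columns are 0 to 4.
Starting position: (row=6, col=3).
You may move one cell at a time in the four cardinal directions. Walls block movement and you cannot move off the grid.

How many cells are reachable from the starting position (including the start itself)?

BFS flood-fill from (row=6, col=3):
  Distance 0: (row=6, col=3)
  Distance 1: (row=6, col=2), (row=6, col=4), (row=7, col=3)
  Distance 2: (row=5, col=2), (row=7, col=4)
  Distance 3: (row=4, col=2)
  Distance 4: (row=3, col=2), (row=4, col=1)
  Distance 5: (row=2, col=2), (row=3, col=3), (row=4, col=0)
  Distance 6: (row=1, col=2), (row=2, col=1), (row=3, col=0), (row=3, col=4)
  Distance 7: (row=0, col=2), (row=1, col=1), (row=2, col=4)
  Distance 8: (row=0, col=1), (row=0, col=3), (row=1, col=0), (row=1, col=4)
  Distance 9: (row=0, col=0)
Total reachable: 24 (grid has 27 open cells total)

Answer: Reachable cells: 24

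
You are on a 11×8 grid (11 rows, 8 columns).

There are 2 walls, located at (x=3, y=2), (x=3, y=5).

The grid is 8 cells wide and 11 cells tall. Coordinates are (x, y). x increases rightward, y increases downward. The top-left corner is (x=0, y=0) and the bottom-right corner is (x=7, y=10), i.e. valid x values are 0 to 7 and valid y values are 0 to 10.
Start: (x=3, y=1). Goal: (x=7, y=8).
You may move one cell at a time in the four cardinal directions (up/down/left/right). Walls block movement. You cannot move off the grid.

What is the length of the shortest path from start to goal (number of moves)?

BFS from (x=3, y=1) until reaching (x=7, y=8):
  Distance 0: (x=3, y=1)
  Distance 1: (x=3, y=0), (x=2, y=1), (x=4, y=1)
  Distance 2: (x=2, y=0), (x=4, y=0), (x=1, y=1), (x=5, y=1), (x=2, y=2), (x=4, y=2)
  Distance 3: (x=1, y=0), (x=5, y=0), (x=0, y=1), (x=6, y=1), (x=1, y=2), (x=5, y=2), (x=2, y=3), (x=4, y=3)
  Distance 4: (x=0, y=0), (x=6, y=0), (x=7, y=1), (x=0, y=2), (x=6, y=2), (x=1, y=3), (x=3, y=3), (x=5, y=3), (x=2, y=4), (x=4, y=4)
  Distance 5: (x=7, y=0), (x=7, y=2), (x=0, y=3), (x=6, y=3), (x=1, y=4), (x=3, y=4), (x=5, y=4), (x=2, y=5), (x=4, y=5)
  Distance 6: (x=7, y=3), (x=0, y=4), (x=6, y=4), (x=1, y=5), (x=5, y=5), (x=2, y=6), (x=4, y=6)
  Distance 7: (x=7, y=4), (x=0, y=5), (x=6, y=5), (x=1, y=6), (x=3, y=6), (x=5, y=6), (x=2, y=7), (x=4, y=7)
  Distance 8: (x=7, y=5), (x=0, y=6), (x=6, y=6), (x=1, y=7), (x=3, y=7), (x=5, y=7), (x=2, y=8), (x=4, y=8)
  Distance 9: (x=7, y=6), (x=0, y=7), (x=6, y=7), (x=1, y=8), (x=3, y=8), (x=5, y=8), (x=2, y=9), (x=4, y=9)
  Distance 10: (x=7, y=7), (x=0, y=8), (x=6, y=8), (x=1, y=9), (x=3, y=9), (x=5, y=9), (x=2, y=10), (x=4, y=10)
  Distance 11: (x=7, y=8), (x=0, y=9), (x=6, y=9), (x=1, y=10), (x=3, y=10), (x=5, y=10)  <- goal reached here
One shortest path (11 moves): (x=3, y=1) -> (x=4, y=1) -> (x=5, y=1) -> (x=6, y=1) -> (x=7, y=1) -> (x=7, y=2) -> (x=7, y=3) -> (x=7, y=4) -> (x=7, y=5) -> (x=7, y=6) -> (x=7, y=7) -> (x=7, y=8)

Answer: Shortest path length: 11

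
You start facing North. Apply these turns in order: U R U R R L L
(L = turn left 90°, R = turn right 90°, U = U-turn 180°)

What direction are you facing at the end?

Answer: Final heading: East

Derivation:
Start: North
  U (U-turn (180°)) -> South
  R (right (90° clockwise)) -> West
  U (U-turn (180°)) -> East
  R (right (90° clockwise)) -> South
  R (right (90° clockwise)) -> West
  L (left (90° counter-clockwise)) -> South
  L (left (90° counter-clockwise)) -> East
Final: East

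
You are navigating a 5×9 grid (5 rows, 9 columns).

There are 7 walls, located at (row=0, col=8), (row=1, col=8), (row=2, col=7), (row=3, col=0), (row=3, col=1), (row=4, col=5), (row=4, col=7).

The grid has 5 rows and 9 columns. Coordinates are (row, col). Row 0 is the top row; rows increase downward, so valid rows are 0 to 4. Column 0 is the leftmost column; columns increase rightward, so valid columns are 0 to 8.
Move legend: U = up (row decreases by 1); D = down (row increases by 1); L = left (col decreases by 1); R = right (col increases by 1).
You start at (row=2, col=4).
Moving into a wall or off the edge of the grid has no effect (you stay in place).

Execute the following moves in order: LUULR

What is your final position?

Start: (row=2, col=4)
  L (left): (row=2, col=4) -> (row=2, col=3)
  U (up): (row=2, col=3) -> (row=1, col=3)
  U (up): (row=1, col=3) -> (row=0, col=3)
  L (left): (row=0, col=3) -> (row=0, col=2)
  R (right): (row=0, col=2) -> (row=0, col=3)
Final: (row=0, col=3)

Answer: Final position: (row=0, col=3)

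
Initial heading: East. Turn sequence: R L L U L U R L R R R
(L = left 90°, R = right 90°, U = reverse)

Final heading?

Answer: Final heading: South

Derivation:
Start: East
  R (right (90° clockwise)) -> South
  L (left (90° counter-clockwise)) -> East
  L (left (90° counter-clockwise)) -> North
  U (U-turn (180°)) -> South
  L (left (90° counter-clockwise)) -> East
  U (U-turn (180°)) -> West
  R (right (90° clockwise)) -> North
  L (left (90° counter-clockwise)) -> West
  R (right (90° clockwise)) -> North
  R (right (90° clockwise)) -> East
  R (right (90° clockwise)) -> South
Final: South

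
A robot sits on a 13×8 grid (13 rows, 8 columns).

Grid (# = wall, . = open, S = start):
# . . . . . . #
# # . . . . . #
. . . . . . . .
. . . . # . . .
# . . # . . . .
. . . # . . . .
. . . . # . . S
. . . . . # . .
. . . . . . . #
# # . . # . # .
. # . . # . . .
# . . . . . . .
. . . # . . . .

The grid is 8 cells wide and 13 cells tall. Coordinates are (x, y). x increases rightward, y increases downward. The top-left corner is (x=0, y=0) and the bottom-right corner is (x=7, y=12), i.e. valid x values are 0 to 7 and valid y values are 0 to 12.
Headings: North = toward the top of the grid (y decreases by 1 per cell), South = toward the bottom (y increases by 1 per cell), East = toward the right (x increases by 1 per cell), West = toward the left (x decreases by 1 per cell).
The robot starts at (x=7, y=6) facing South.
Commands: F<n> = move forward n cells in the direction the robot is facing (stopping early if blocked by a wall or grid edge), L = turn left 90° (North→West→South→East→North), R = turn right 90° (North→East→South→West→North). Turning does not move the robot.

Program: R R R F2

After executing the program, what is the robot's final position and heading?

Answer: Final position: (x=7, y=6), facing East

Derivation:
Start: (x=7, y=6), facing South
  R: turn right, now facing West
  R: turn right, now facing North
  R: turn right, now facing East
  F2: move forward 0/2 (blocked), now at (x=7, y=6)
Final: (x=7, y=6), facing East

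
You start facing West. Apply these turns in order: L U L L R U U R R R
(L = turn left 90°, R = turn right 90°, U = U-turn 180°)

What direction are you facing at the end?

Start: West
  L (left (90° counter-clockwise)) -> South
  U (U-turn (180°)) -> North
  L (left (90° counter-clockwise)) -> West
  L (left (90° counter-clockwise)) -> South
  R (right (90° clockwise)) -> West
  U (U-turn (180°)) -> East
  U (U-turn (180°)) -> West
  R (right (90° clockwise)) -> North
  R (right (90° clockwise)) -> East
  R (right (90° clockwise)) -> South
Final: South

Answer: Final heading: South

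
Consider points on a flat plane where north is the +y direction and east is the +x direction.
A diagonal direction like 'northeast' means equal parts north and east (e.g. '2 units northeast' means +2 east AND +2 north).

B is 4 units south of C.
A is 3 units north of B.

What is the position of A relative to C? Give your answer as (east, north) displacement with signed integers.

Place C at the origin (east=0, north=0).
  B is 4 units south of C: delta (east=+0, north=-4); B at (east=0, north=-4).
  A is 3 units north of B: delta (east=+0, north=+3); A at (east=0, north=-1).
Therefore A relative to C: (east=0, north=-1).

Answer: A is at (east=0, north=-1) relative to C.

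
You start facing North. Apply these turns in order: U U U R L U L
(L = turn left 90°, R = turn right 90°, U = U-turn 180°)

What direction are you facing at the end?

Start: North
  U (U-turn (180°)) -> South
  U (U-turn (180°)) -> North
  U (U-turn (180°)) -> South
  R (right (90° clockwise)) -> West
  L (left (90° counter-clockwise)) -> South
  U (U-turn (180°)) -> North
  L (left (90° counter-clockwise)) -> West
Final: West

Answer: Final heading: West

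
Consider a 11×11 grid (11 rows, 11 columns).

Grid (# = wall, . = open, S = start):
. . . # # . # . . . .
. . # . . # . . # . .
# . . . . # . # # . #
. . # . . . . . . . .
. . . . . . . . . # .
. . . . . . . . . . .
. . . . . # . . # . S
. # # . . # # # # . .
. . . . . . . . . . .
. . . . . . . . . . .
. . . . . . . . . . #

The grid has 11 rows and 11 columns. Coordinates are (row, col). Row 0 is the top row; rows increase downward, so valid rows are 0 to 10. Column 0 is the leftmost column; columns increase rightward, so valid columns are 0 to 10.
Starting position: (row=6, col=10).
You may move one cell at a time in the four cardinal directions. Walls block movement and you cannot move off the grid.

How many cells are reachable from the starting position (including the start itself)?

BFS flood-fill from (row=6, col=10):
  Distance 0: (row=6, col=10)
  Distance 1: (row=5, col=10), (row=6, col=9), (row=7, col=10)
  Distance 2: (row=4, col=10), (row=5, col=9), (row=7, col=9), (row=8, col=10)
  Distance 3: (row=3, col=10), (row=5, col=8), (row=8, col=9), (row=9, col=10)
  Distance 4: (row=3, col=9), (row=4, col=8), (row=5, col=7), (row=8, col=8), (row=9, col=9)
  Distance 5: (row=2, col=9), (row=3, col=8), (row=4, col=7), (row=5, col=6), (row=6, col=7), (row=8, col=7), (row=9, col=8), (row=10, col=9)
  Distance 6: (row=1, col=9), (row=3, col=7), (row=4, col=6), (row=5, col=5), (row=6, col=6), (row=8, col=6), (row=9, col=7), (row=10, col=8)
  Distance 7: (row=0, col=9), (row=1, col=10), (row=3, col=6), (row=4, col=5), (row=5, col=4), (row=8, col=5), (row=9, col=6), (row=10, col=7)
  Distance 8: (row=0, col=8), (row=0, col=10), (row=2, col=6), (row=3, col=5), (row=4, col=4), (row=5, col=3), (row=6, col=4), (row=8, col=4), (row=9, col=5), (row=10, col=6)
  Distance 9: (row=0, col=7), (row=1, col=6), (row=3, col=4), (row=4, col=3), (row=5, col=2), (row=6, col=3), (row=7, col=4), (row=8, col=3), (row=9, col=4), (row=10, col=5)
  Distance 10: (row=1, col=7), (row=2, col=4), (row=3, col=3), (row=4, col=2), (row=5, col=1), (row=6, col=2), (row=7, col=3), (row=8, col=2), (row=9, col=3), (row=10, col=4)
  Distance 11: (row=1, col=4), (row=2, col=3), (row=4, col=1), (row=5, col=0), (row=6, col=1), (row=8, col=1), (row=9, col=2), (row=10, col=3)
  Distance 12: (row=1, col=3), (row=2, col=2), (row=3, col=1), (row=4, col=0), (row=6, col=0), (row=8, col=0), (row=9, col=1), (row=10, col=2)
  Distance 13: (row=2, col=1), (row=3, col=0), (row=7, col=0), (row=9, col=0), (row=10, col=1)
  Distance 14: (row=1, col=1), (row=10, col=0)
  Distance 15: (row=0, col=1), (row=1, col=0)
  Distance 16: (row=0, col=0), (row=0, col=2)
Total reachable: 98 (grid has 99 open cells total)

Answer: Reachable cells: 98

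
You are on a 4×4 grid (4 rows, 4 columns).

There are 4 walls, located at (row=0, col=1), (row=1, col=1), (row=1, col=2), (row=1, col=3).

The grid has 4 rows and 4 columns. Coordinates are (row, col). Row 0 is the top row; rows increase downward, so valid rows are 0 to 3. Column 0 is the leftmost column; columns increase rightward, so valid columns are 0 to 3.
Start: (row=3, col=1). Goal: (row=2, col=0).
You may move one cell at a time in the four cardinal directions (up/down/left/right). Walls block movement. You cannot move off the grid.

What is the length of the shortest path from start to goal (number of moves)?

Answer: Shortest path length: 2

Derivation:
BFS from (row=3, col=1) until reaching (row=2, col=0):
  Distance 0: (row=3, col=1)
  Distance 1: (row=2, col=1), (row=3, col=0), (row=3, col=2)
  Distance 2: (row=2, col=0), (row=2, col=2), (row=3, col=3)  <- goal reached here
One shortest path (2 moves): (row=3, col=1) -> (row=3, col=0) -> (row=2, col=0)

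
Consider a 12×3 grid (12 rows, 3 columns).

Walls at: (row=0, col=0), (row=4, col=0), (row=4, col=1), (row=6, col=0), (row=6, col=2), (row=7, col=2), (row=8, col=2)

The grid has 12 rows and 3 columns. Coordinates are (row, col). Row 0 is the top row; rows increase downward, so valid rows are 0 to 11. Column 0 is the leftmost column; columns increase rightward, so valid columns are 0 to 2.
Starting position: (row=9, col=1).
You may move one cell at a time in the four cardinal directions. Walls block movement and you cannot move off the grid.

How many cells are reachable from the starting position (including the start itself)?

Answer: Reachable cells: 29

Derivation:
BFS flood-fill from (row=9, col=1):
  Distance 0: (row=9, col=1)
  Distance 1: (row=8, col=1), (row=9, col=0), (row=9, col=2), (row=10, col=1)
  Distance 2: (row=7, col=1), (row=8, col=0), (row=10, col=0), (row=10, col=2), (row=11, col=1)
  Distance 3: (row=6, col=1), (row=7, col=0), (row=11, col=0), (row=11, col=2)
  Distance 4: (row=5, col=1)
  Distance 5: (row=5, col=0), (row=5, col=2)
  Distance 6: (row=4, col=2)
  Distance 7: (row=3, col=2)
  Distance 8: (row=2, col=2), (row=3, col=1)
  Distance 9: (row=1, col=2), (row=2, col=1), (row=3, col=0)
  Distance 10: (row=0, col=2), (row=1, col=1), (row=2, col=0)
  Distance 11: (row=0, col=1), (row=1, col=0)
Total reachable: 29 (grid has 29 open cells total)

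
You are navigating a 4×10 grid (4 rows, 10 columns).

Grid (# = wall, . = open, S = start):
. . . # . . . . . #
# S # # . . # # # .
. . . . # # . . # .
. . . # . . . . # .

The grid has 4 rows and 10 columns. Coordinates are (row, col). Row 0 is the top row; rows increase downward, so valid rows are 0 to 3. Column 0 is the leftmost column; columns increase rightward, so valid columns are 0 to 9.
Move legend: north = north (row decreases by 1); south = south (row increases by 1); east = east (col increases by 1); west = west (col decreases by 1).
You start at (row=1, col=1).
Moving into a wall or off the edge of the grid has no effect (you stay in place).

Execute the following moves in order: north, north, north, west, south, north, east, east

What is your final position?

Start: (row=1, col=1)
  north (north): (row=1, col=1) -> (row=0, col=1)
  north (north): blocked, stay at (row=0, col=1)
  north (north): blocked, stay at (row=0, col=1)
  west (west): (row=0, col=1) -> (row=0, col=0)
  south (south): blocked, stay at (row=0, col=0)
  north (north): blocked, stay at (row=0, col=0)
  east (east): (row=0, col=0) -> (row=0, col=1)
  east (east): (row=0, col=1) -> (row=0, col=2)
Final: (row=0, col=2)

Answer: Final position: (row=0, col=2)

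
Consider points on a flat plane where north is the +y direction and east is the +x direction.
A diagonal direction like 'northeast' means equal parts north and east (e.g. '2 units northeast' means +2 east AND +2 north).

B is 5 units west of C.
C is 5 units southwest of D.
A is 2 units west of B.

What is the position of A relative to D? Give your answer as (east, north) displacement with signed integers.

Place D at the origin (east=0, north=0).
  C is 5 units southwest of D: delta (east=-5, north=-5); C at (east=-5, north=-5).
  B is 5 units west of C: delta (east=-5, north=+0); B at (east=-10, north=-5).
  A is 2 units west of B: delta (east=-2, north=+0); A at (east=-12, north=-5).
Therefore A relative to D: (east=-12, north=-5).

Answer: A is at (east=-12, north=-5) relative to D.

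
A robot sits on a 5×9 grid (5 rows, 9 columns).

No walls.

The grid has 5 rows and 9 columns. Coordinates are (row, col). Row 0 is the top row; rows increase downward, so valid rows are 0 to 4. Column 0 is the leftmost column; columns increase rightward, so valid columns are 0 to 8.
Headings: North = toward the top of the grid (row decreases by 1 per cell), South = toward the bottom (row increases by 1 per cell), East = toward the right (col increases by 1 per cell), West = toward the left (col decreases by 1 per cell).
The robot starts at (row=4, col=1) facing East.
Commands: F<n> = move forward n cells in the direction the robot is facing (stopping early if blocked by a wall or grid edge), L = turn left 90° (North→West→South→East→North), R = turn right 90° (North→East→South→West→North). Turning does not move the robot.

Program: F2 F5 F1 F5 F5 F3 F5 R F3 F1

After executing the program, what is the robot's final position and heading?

Answer: Final position: (row=4, col=8), facing South

Derivation:
Start: (row=4, col=1), facing East
  F2: move forward 2, now at (row=4, col=3)
  F5: move forward 5, now at (row=4, col=8)
  F1: move forward 0/1 (blocked), now at (row=4, col=8)
  F5: move forward 0/5 (blocked), now at (row=4, col=8)
  F5: move forward 0/5 (blocked), now at (row=4, col=8)
  F3: move forward 0/3 (blocked), now at (row=4, col=8)
  F5: move forward 0/5 (blocked), now at (row=4, col=8)
  R: turn right, now facing South
  F3: move forward 0/3 (blocked), now at (row=4, col=8)
  F1: move forward 0/1 (blocked), now at (row=4, col=8)
Final: (row=4, col=8), facing South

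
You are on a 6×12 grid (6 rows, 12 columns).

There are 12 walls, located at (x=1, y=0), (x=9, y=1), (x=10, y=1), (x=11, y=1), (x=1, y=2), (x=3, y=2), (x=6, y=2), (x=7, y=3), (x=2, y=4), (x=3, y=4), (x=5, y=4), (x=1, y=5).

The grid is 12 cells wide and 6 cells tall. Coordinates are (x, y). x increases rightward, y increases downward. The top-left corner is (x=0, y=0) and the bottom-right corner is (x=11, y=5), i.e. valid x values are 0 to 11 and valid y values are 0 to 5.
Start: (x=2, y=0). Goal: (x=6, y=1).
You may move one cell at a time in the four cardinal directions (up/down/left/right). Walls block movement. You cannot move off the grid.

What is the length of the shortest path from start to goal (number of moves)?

BFS from (x=2, y=0) until reaching (x=6, y=1):
  Distance 0: (x=2, y=0)
  Distance 1: (x=3, y=0), (x=2, y=1)
  Distance 2: (x=4, y=0), (x=1, y=1), (x=3, y=1), (x=2, y=2)
  Distance 3: (x=5, y=0), (x=0, y=1), (x=4, y=1), (x=2, y=3)
  Distance 4: (x=0, y=0), (x=6, y=0), (x=5, y=1), (x=0, y=2), (x=4, y=2), (x=1, y=3), (x=3, y=3)
  Distance 5: (x=7, y=0), (x=6, y=1), (x=5, y=2), (x=0, y=3), (x=4, y=3), (x=1, y=4)  <- goal reached here
One shortest path (5 moves): (x=2, y=0) -> (x=3, y=0) -> (x=4, y=0) -> (x=5, y=0) -> (x=6, y=0) -> (x=6, y=1)

Answer: Shortest path length: 5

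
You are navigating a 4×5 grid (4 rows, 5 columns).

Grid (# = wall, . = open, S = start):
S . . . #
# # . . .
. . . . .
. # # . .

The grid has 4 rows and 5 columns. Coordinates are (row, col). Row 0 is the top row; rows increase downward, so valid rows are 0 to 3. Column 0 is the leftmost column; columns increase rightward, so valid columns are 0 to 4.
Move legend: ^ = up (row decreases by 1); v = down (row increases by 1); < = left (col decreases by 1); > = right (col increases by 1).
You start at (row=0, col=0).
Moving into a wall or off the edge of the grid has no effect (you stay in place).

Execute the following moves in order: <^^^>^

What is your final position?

Start: (row=0, col=0)
  < (left): blocked, stay at (row=0, col=0)
  [×3]^ (up): blocked, stay at (row=0, col=0)
  > (right): (row=0, col=0) -> (row=0, col=1)
  ^ (up): blocked, stay at (row=0, col=1)
Final: (row=0, col=1)

Answer: Final position: (row=0, col=1)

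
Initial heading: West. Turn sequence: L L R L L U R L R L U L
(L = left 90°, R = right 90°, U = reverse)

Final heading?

Answer: Final heading: West

Derivation:
Start: West
  L (left (90° counter-clockwise)) -> South
  L (left (90° counter-clockwise)) -> East
  R (right (90° clockwise)) -> South
  L (left (90° counter-clockwise)) -> East
  L (left (90° counter-clockwise)) -> North
  U (U-turn (180°)) -> South
  R (right (90° clockwise)) -> West
  L (left (90° counter-clockwise)) -> South
  R (right (90° clockwise)) -> West
  L (left (90° counter-clockwise)) -> South
  U (U-turn (180°)) -> North
  L (left (90° counter-clockwise)) -> West
Final: West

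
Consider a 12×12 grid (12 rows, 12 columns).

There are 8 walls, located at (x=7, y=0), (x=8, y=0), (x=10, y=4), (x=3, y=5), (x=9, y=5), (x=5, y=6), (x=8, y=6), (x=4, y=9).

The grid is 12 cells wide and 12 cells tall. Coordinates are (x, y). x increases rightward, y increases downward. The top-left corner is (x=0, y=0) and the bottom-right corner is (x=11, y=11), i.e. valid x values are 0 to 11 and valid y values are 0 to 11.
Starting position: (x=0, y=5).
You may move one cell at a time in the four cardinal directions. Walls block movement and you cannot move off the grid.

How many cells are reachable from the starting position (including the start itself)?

Answer: Reachable cells: 136

Derivation:
BFS flood-fill from (x=0, y=5):
  Distance 0: (x=0, y=5)
  Distance 1: (x=0, y=4), (x=1, y=5), (x=0, y=6)
  Distance 2: (x=0, y=3), (x=1, y=4), (x=2, y=5), (x=1, y=6), (x=0, y=7)
  Distance 3: (x=0, y=2), (x=1, y=3), (x=2, y=4), (x=2, y=6), (x=1, y=7), (x=0, y=8)
  Distance 4: (x=0, y=1), (x=1, y=2), (x=2, y=3), (x=3, y=4), (x=3, y=6), (x=2, y=7), (x=1, y=8), (x=0, y=9)
  Distance 5: (x=0, y=0), (x=1, y=1), (x=2, y=2), (x=3, y=3), (x=4, y=4), (x=4, y=6), (x=3, y=7), (x=2, y=8), (x=1, y=9), (x=0, y=10)
  Distance 6: (x=1, y=0), (x=2, y=1), (x=3, y=2), (x=4, y=3), (x=5, y=4), (x=4, y=5), (x=4, y=7), (x=3, y=8), (x=2, y=9), (x=1, y=10), (x=0, y=11)
  Distance 7: (x=2, y=0), (x=3, y=1), (x=4, y=2), (x=5, y=3), (x=6, y=4), (x=5, y=5), (x=5, y=7), (x=4, y=8), (x=3, y=9), (x=2, y=10), (x=1, y=11)
  Distance 8: (x=3, y=0), (x=4, y=1), (x=5, y=2), (x=6, y=3), (x=7, y=4), (x=6, y=5), (x=6, y=7), (x=5, y=8), (x=3, y=10), (x=2, y=11)
  Distance 9: (x=4, y=0), (x=5, y=1), (x=6, y=2), (x=7, y=3), (x=8, y=4), (x=7, y=5), (x=6, y=6), (x=7, y=7), (x=6, y=8), (x=5, y=9), (x=4, y=10), (x=3, y=11)
  Distance 10: (x=5, y=0), (x=6, y=1), (x=7, y=2), (x=8, y=3), (x=9, y=4), (x=8, y=5), (x=7, y=6), (x=8, y=7), (x=7, y=8), (x=6, y=9), (x=5, y=10), (x=4, y=11)
  Distance 11: (x=6, y=0), (x=7, y=1), (x=8, y=2), (x=9, y=3), (x=9, y=7), (x=8, y=8), (x=7, y=9), (x=6, y=10), (x=5, y=11)
  Distance 12: (x=8, y=1), (x=9, y=2), (x=10, y=3), (x=9, y=6), (x=10, y=7), (x=9, y=8), (x=8, y=9), (x=7, y=10), (x=6, y=11)
  Distance 13: (x=9, y=1), (x=10, y=2), (x=11, y=3), (x=10, y=6), (x=11, y=7), (x=10, y=8), (x=9, y=9), (x=8, y=10), (x=7, y=11)
  Distance 14: (x=9, y=0), (x=10, y=1), (x=11, y=2), (x=11, y=4), (x=10, y=5), (x=11, y=6), (x=11, y=8), (x=10, y=9), (x=9, y=10), (x=8, y=11)
  Distance 15: (x=10, y=0), (x=11, y=1), (x=11, y=5), (x=11, y=9), (x=10, y=10), (x=9, y=11)
  Distance 16: (x=11, y=0), (x=11, y=10), (x=10, y=11)
  Distance 17: (x=11, y=11)
Total reachable: 136 (grid has 136 open cells total)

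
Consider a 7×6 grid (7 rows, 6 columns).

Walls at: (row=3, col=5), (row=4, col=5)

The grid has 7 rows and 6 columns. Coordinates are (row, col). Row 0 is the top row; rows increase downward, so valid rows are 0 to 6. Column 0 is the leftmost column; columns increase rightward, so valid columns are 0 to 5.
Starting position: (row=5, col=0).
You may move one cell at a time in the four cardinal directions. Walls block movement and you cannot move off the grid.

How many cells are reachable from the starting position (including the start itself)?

Answer: Reachable cells: 40

Derivation:
BFS flood-fill from (row=5, col=0):
  Distance 0: (row=5, col=0)
  Distance 1: (row=4, col=0), (row=5, col=1), (row=6, col=0)
  Distance 2: (row=3, col=0), (row=4, col=1), (row=5, col=2), (row=6, col=1)
  Distance 3: (row=2, col=0), (row=3, col=1), (row=4, col=2), (row=5, col=3), (row=6, col=2)
  Distance 4: (row=1, col=0), (row=2, col=1), (row=3, col=2), (row=4, col=3), (row=5, col=4), (row=6, col=3)
  Distance 5: (row=0, col=0), (row=1, col=1), (row=2, col=2), (row=3, col=3), (row=4, col=4), (row=5, col=5), (row=6, col=4)
  Distance 6: (row=0, col=1), (row=1, col=2), (row=2, col=3), (row=3, col=4), (row=6, col=5)
  Distance 7: (row=0, col=2), (row=1, col=3), (row=2, col=4)
  Distance 8: (row=0, col=3), (row=1, col=4), (row=2, col=5)
  Distance 9: (row=0, col=4), (row=1, col=5)
  Distance 10: (row=0, col=5)
Total reachable: 40 (grid has 40 open cells total)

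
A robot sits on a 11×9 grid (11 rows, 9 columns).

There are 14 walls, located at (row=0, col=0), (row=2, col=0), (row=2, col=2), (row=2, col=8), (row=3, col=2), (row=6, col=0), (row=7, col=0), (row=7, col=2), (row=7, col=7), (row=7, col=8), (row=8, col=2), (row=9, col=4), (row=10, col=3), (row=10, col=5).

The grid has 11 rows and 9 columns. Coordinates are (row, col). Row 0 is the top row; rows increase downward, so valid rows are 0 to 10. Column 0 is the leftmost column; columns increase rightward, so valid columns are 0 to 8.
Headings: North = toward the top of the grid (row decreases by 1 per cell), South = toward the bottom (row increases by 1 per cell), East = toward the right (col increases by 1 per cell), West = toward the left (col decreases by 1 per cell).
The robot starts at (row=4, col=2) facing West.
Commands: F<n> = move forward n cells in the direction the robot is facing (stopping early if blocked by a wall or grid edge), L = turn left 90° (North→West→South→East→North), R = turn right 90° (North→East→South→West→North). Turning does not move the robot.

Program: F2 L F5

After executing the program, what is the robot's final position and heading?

Start: (row=4, col=2), facing West
  F2: move forward 2, now at (row=4, col=0)
  L: turn left, now facing South
  F5: move forward 1/5 (blocked), now at (row=5, col=0)
Final: (row=5, col=0), facing South

Answer: Final position: (row=5, col=0), facing South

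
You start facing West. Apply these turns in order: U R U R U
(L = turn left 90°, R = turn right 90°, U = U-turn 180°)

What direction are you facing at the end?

Answer: Final heading: West

Derivation:
Start: West
  U (U-turn (180°)) -> East
  R (right (90° clockwise)) -> South
  U (U-turn (180°)) -> North
  R (right (90° clockwise)) -> East
  U (U-turn (180°)) -> West
Final: West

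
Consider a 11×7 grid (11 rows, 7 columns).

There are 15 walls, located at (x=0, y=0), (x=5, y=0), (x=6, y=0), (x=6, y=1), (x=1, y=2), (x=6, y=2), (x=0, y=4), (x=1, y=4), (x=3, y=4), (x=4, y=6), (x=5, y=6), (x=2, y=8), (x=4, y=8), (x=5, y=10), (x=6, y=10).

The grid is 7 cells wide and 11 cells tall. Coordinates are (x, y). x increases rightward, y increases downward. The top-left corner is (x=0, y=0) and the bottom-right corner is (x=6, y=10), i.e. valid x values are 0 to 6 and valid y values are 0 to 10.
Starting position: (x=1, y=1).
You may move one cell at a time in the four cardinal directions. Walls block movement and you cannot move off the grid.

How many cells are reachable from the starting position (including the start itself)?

BFS flood-fill from (x=1, y=1):
  Distance 0: (x=1, y=1)
  Distance 1: (x=1, y=0), (x=0, y=1), (x=2, y=1)
  Distance 2: (x=2, y=0), (x=3, y=1), (x=0, y=2), (x=2, y=2)
  Distance 3: (x=3, y=0), (x=4, y=1), (x=3, y=2), (x=0, y=3), (x=2, y=3)
  Distance 4: (x=4, y=0), (x=5, y=1), (x=4, y=2), (x=1, y=3), (x=3, y=3), (x=2, y=4)
  Distance 5: (x=5, y=2), (x=4, y=3), (x=2, y=5)
  Distance 6: (x=5, y=3), (x=4, y=4), (x=1, y=5), (x=3, y=5), (x=2, y=6)
  Distance 7: (x=6, y=3), (x=5, y=4), (x=0, y=5), (x=4, y=5), (x=1, y=6), (x=3, y=6), (x=2, y=7)
  Distance 8: (x=6, y=4), (x=5, y=5), (x=0, y=6), (x=1, y=7), (x=3, y=7)
  Distance 9: (x=6, y=5), (x=0, y=7), (x=4, y=7), (x=1, y=8), (x=3, y=8)
  Distance 10: (x=6, y=6), (x=5, y=7), (x=0, y=8), (x=1, y=9), (x=3, y=9)
  Distance 11: (x=6, y=7), (x=5, y=8), (x=0, y=9), (x=2, y=9), (x=4, y=9), (x=1, y=10), (x=3, y=10)
  Distance 12: (x=6, y=8), (x=5, y=9), (x=0, y=10), (x=2, y=10), (x=4, y=10)
  Distance 13: (x=6, y=9)
Total reachable: 62 (grid has 62 open cells total)

Answer: Reachable cells: 62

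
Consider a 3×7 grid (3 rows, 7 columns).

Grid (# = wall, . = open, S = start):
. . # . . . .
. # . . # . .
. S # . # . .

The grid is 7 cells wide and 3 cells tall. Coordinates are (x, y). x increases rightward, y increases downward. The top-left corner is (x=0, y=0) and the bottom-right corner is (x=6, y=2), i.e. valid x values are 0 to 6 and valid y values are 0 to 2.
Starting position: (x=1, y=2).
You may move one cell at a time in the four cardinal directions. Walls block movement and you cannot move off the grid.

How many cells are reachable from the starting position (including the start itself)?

Answer: Reachable cells: 5

Derivation:
BFS flood-fill from (x=1, y=2):
  Distance 0: (x=1, y=2)
  Distance 1: (x=0, y=2)
  Distance 2: (x=0, y=1)
  Distance 3: (x=0, y=0)
  Distance 4: (x=1, y=0)
Total reachable: 5 (grid has 16 open cells total)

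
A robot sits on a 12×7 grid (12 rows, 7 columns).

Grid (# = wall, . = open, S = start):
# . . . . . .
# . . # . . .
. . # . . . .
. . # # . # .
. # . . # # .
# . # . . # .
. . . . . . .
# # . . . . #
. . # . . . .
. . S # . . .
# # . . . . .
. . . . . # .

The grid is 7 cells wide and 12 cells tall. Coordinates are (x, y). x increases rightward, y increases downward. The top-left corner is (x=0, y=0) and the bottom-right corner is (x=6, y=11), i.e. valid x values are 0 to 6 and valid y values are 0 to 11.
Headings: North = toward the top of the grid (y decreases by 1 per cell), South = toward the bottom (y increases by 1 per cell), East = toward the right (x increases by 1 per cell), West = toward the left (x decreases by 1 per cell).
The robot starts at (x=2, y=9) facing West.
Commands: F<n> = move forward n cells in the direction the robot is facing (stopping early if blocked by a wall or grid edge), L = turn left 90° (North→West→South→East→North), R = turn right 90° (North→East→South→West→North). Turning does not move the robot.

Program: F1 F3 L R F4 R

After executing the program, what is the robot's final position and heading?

Start: (x=2, y=9), facing West
  F1: move forward 1, now at (x=1, y=9)
  F3: move forward 1/3 (blocked), now at (x=0, y=9)
  L: turn left, now facing South
  R: turn right, now facing West
  F4: move forward 0/4 (blocked), now at (x=0, y=9)
  R: turn right, now facing North
Final: (x=0, y=9), facing North

Answer: Final position: (x=0, y=9), facing North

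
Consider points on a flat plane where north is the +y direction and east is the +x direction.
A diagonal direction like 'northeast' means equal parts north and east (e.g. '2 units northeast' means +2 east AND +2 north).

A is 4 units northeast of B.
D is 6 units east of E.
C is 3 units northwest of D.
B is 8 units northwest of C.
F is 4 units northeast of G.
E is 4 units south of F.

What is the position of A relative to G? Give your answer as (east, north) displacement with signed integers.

Place G at the origin (east=0, north=0).
  F is 4 units northeast of G: delta (east=+4, north=+4); F at (east=4, north=4).
  E is 4 units south of F: delta (east=+0, north=-4); E at (east=4, north=0).
  D is 6 units east of E: delta (east=+6, north=+0); D at (east=10, north=0).
  C is 3 units northwest of D: delta (east=-3, north=+3); C at (east=7, north=3).
  B is 8 units northwest of C: delta (east=-8, north=+8); B at (east=-1, north=11).
  A is 4 units northeast of B: delta (east=+4, north=+4); A at (east=3, north=15).
Therefore A relative to G: (east=3, north=15).

Answer: A is at (east=3, north=15) relative to G.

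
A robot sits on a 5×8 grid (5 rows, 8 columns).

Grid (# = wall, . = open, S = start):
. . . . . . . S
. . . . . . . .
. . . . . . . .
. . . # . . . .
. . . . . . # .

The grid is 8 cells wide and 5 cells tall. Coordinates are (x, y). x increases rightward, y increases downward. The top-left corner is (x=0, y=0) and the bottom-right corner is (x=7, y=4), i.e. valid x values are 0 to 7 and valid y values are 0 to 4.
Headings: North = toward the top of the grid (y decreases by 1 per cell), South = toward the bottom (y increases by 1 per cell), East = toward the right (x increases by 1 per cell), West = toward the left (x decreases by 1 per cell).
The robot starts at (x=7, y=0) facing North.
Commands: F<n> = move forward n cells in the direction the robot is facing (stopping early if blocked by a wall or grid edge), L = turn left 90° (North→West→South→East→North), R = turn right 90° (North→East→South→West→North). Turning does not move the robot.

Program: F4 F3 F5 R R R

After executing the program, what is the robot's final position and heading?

Answer: Final position: (x=7, y=0), facing West

Derivation:
Start: (x=7, y=0), facing North
  F4: move forward 0/4 (blocked), now at (x=7, y=0)
  F3: move forward 0/3 (blocked), now at (x=7, y=0)
  F5: move forward 0/5 (blocked), now at (x=7, y=0)
  R: turn right, now facing East
  R: turn right, now facing South
  R: turn right, now facing West
Final: (x=7, y=0), facing West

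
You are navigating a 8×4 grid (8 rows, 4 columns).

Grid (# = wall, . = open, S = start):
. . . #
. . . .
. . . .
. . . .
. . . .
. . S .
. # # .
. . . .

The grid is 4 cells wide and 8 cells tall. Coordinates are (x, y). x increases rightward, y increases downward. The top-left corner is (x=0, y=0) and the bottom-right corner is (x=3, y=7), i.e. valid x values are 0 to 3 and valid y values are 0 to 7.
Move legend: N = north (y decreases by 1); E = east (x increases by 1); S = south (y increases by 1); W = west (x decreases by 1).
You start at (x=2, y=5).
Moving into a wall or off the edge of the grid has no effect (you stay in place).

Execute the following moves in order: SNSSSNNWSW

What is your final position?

Answer: Final position: (x=0, y=4)

Derivation:
Start: (x=2, y=5)
  S (south): blocked, stay at (x=2, y=5)
  N (north): (x=2, y=5) -> (x=2, y=4)
  S (south): (x=2, y=4) -> (x=2, y=5)
  S (south): blocked, stay at (x=2, y=5)
  S (south): blocked, stay at (x=2, y=5)
  N (north): (x=2, y=5) -> (x=2, y=4)
  N (north): (x=2, y=4) -> (x=2, y=3)
  W (west): (x=2, y=3) -> (x=1, y=3)
  S (south): (x=1, y=3) -> (x=1, y=4)
  W (west): (x=1, y=4) -> (x=0, y=4)
Final: (x=0, y=4)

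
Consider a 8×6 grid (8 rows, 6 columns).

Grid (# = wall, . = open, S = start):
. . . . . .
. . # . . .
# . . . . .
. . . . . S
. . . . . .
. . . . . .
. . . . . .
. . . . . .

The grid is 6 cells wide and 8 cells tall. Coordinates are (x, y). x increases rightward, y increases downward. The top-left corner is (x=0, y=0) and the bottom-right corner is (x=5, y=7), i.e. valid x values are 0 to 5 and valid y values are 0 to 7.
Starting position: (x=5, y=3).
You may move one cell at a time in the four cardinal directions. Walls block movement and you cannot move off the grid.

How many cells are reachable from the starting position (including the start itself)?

BFS flood-fill from (x=5, y=3):
  Distance 0: (x=5, y=3)
  Distance 1: (x=5, y=2), (x=4, y=3), (x=5, y=4)
  Distance 2: (x=5, y=1), (x=4, y=2), (x=3, y=3), (x=4, y=4), (x=5, y=5)
  Distance 3: (x=5, y=0), (x=4, y=1), (x=3, y=2), (x=2, y=3), (x=3, y=4), (x=4, y=5), (x=5, y=6)
  Distance 4: (x=4, y=0), (x=3, y=1), (x=2, y=2), (x=1, y=3), (x=2, y=4), (x=3, y=5), (x=4, y=6), (x=5, y=7)
  Distance 5: (x=3, y=0), (x=1, y=2), (x=0, y=3), (x=1, y=4), (x=2, y=5), (x=3, y=6), (x=4, y=7)
  Distance 6: (x=2, y=0), (x=1, y=1), (x=0, y=4), (x=1, y=5), (x=2, y=6), (x=3, y=7)
  Distance 7: (x=1, y=0), (x=0, y=1), (x=0, y=5), (x=1, y=6), (x=2, y=7)
  Distance 8: (x=0, y=0), (x=0, y=6), (x=1, y=7)
  Distance 9: (x=0, y=7)
Total reachable: 46 (grid has 46 open cells total)

Answer: Reachable cells: 46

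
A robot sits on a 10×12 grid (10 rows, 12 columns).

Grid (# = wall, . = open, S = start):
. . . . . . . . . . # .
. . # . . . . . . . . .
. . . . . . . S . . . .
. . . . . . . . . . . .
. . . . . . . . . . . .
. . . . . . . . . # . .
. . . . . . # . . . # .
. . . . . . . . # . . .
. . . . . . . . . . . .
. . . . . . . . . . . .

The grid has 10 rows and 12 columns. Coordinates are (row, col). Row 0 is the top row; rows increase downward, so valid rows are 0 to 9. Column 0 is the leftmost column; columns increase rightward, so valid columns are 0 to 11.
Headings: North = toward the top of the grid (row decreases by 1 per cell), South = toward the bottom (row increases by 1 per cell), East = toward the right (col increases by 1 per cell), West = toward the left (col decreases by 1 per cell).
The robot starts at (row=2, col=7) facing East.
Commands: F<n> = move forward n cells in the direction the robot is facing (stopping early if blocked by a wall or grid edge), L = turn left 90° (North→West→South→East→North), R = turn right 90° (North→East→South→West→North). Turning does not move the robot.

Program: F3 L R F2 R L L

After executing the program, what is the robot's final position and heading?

Answer: Final position: (row=2, col=11), facing North

Derivation:
Start: (row=2, col=7), facing East
  F3: move forward 3, now at (row=2, col=10)
  L: turn left, now facing North
  R: turn right, now facing East
  F2: move forward 1/2 (blocked), now at (row=2, col=11)
  R: turn right, now facing South
  L: turn left, now facing East
  L: turn left, now facing North
Final: (row=2, col=11), facing North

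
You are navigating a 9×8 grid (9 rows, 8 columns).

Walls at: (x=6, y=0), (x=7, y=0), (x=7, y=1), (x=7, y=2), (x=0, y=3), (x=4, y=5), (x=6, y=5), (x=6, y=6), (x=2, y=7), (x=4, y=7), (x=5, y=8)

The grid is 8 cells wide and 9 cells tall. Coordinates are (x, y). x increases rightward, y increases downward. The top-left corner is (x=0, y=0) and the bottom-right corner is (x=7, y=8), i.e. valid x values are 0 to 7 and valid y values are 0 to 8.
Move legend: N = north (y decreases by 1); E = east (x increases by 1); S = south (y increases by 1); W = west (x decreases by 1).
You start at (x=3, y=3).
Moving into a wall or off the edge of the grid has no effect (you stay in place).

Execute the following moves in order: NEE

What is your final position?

Start: (x=3, y=3)
  N (north): (x=3, y=3) -> (x=3, y=2)
  E (east): (x=3, y=2) -> (x=4, y=2)
  E (east): (x=4, y=2) -> (x=5, y=2)
Final: (x=5, y=2)

Answer: Final position: (x=5, y=2)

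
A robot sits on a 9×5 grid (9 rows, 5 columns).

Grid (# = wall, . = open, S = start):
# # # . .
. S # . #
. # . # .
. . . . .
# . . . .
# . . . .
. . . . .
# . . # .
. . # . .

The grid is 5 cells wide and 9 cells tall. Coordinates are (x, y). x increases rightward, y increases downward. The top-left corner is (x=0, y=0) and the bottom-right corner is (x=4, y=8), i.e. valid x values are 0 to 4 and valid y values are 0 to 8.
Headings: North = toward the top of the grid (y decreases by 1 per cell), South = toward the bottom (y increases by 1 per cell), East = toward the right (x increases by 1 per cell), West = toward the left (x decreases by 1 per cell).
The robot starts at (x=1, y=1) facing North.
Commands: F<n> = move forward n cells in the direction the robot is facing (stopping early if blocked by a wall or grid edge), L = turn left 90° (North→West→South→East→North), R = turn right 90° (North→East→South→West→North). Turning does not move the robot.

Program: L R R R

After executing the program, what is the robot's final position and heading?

Answer: Final position: (x=1, y=1), facing South

Derivation:
Start: (x=1, y=1), facing North
  L: turn left, now facing West
  R: turn right, now facing North
  R: turn right, now facing East
  R: turn right, now facing South
Final: (x=1, y=1), facing South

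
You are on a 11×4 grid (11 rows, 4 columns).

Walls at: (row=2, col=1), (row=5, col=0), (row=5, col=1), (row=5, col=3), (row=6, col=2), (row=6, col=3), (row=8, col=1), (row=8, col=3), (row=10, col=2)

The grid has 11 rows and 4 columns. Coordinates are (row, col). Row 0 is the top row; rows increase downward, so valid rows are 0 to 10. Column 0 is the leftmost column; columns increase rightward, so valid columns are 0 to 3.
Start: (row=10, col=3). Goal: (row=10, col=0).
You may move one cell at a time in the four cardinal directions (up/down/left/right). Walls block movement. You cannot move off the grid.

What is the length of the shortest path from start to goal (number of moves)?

Answer: Shortest path length: 5

Derivation:
BFS from (row=10, col=3) until reaching (row=10, col=0):
  Distance 0: (row=10, col=3)
  Distance 1: (row=9, col=3)
  Distance 2: (row=9, col=2)
  Distance 3: (row=8, col=2), (row=9, col=1)
  Distance 4: (row=7, col=2), (row=9, col=0), (row=10, col=1)
  Distance 5: (row=7, col=1), (row=7, col=3), (row=8, col=0), (row=10, col=0)  <- goal reached here
One shortest path (5 moves): (row=10, col=3) -> (row=9, col=3) -> (row=9, col=2) -> (row=9, col=1) -> (row=9, col=0) -> (row=10, col=0)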